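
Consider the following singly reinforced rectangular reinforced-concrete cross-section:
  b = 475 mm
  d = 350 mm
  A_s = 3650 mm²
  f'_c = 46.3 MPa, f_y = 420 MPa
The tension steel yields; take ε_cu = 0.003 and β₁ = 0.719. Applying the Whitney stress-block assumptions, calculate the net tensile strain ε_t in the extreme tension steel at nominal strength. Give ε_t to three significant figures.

a = A_s f_y/(0.85 f'_c b) = 82.01 mm.
β₁ = 0.719, so c = a/β₁ = 82.01/0.719 = 114.06 mm.
From the linear strain diagram with ε_cu = 0.003: ε_t = 0.003 (d − c)/c = 0.003 × (350 − 114.06)/114.06 = 0.00621.
Since ε_t ≥ 0.005, the section is tension-controlled.

ε_t ≈ 0.00621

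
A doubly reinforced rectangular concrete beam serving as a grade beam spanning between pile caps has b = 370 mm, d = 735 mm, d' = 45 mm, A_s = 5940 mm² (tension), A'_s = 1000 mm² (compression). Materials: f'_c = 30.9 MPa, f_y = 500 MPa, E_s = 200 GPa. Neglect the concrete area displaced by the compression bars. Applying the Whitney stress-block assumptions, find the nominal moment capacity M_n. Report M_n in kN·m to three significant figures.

Assume both tension and compression steel yield.
Net tension couple steel: A_s − A'_s = 4940 mm².
a = (A_s − A'_s) f_y / (0.85 f'_c b) = 2470000/(0.85 × 30.9 × 370) = 254.17 mm.
c = a/β₁ = 254.17/0.829 = 306.60 mm; ε'_s = 0.003(c − d')/c = 0.0026 ≥ f_y/E_s = 0.0025, so compression steel does yield.
M_n = (A_s − A'_s) f_y (d − a/2) + A'_s f_y (d − d') = [2470000 × (735 − 127.085) + 500000 × (735 − 45)] × 10⁻⁶ = 1501.55 + 345.00 = 1846.55 kN·m.

M_n ≈ 1850 kN·m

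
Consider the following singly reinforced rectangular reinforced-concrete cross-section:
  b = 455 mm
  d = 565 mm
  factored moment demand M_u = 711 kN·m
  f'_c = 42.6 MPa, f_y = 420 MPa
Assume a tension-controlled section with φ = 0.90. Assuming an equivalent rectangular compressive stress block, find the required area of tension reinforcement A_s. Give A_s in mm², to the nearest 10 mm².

M_n = M_u/φ = 711/0.90 = 790 kN·m.
With M_n = 0.85 f'_c a b (d − a/2), solve the quadratic for a:
a = d − √(d² − 2M_n/(0.85 f'_c b)) = 565 − √(565² − 2 × 790×10⁶/(0.85 × 42.6 × 455)) = 92.43 mm.
A_s = 0.85 f'_c a b / f_y = 0.85 × 42.6 × 92.43 × 455 / 420 = 3625.8 mm².

A_s ≈ 3630 mm²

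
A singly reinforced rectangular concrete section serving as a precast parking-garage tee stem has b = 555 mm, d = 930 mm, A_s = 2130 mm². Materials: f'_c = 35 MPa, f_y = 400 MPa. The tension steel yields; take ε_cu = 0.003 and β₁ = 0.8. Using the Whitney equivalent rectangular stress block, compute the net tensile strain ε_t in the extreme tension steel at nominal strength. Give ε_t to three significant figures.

ε_t ≈ 0.0403

a = A_s f_y/(0.85 f'_c b) = 51.60 mm.
β₁ = 0.8, so c = a/β₁ = 51.60/0.8 = 64.50 mm.
From the linear strain diagram with ε_cu = 0.003: ε_t = 0.003 (d − c)/c = 0.003 × (930 − 64.50)/64.50 = 0.0403.
Since ε_t ≥ 0.005, the section is tension-controlled.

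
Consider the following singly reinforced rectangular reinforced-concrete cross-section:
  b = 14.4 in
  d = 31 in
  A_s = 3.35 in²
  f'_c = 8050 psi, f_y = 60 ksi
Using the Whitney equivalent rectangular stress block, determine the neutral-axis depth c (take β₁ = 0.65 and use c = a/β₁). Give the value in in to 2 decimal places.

c ≈ 3.14 in

T = A_s f_y = 3.35 × 60 = 201 kips.
a = T/(0.85 f'_c b) = 201/(0.85 × 8.05 × 14.4) = 2.0399 in.
With β₁ = 0.65, c = a/β₁ = 2.0399/0.65 = 3.14 in.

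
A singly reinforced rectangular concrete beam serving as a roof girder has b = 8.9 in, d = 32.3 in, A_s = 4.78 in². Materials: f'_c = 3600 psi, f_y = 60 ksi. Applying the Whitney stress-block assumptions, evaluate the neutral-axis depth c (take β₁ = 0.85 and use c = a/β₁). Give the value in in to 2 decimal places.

c ≈ 12.39 in

T = A_s f_y = 4.78 × 60 = 286.8 kips.
a = T/(0.85 f'_c b) = 286.8/(0.85 × 3.6 × 8.9) = 10.5310 in.
With β₁ = 0.85, c = a/β₁ = 10.5310/0.85 = 12.39 in.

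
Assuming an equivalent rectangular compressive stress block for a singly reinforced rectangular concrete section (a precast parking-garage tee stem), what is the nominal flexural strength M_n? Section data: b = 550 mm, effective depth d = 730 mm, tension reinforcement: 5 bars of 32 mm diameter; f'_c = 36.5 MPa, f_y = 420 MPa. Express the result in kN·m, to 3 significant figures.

A_s = 5 × 804 = 4020 mm².
T = A_s f_y = 4020 × 420 = 1688400 N = 1688.4 kN.
From C = T: a = T/(0.85 f'_c b) = 1688400/(0.85 × 36.5 × 550) = 98.95 mm.
M_n = T(d − a/2) = 1688.4 kN × (730 − 49.475) mm = 1149.00 kN·m.

M_n ≈ 1150 kN·m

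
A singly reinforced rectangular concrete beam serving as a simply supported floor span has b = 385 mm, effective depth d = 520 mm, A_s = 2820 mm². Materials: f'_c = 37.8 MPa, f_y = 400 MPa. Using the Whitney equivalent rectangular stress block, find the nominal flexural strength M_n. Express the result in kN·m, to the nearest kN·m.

T = A_s f_y = 2820 × 400 = 1128000 N = 1128 kN.
From C = T: a = T/(0.85 f'_c b) = 1128000/(0.85 × 37.8 × 385) = 91.19 mm.
M_n = T(d − a/2) = 1128 kN × (520 − 45.595) mm = 535.13 kN·m.

M_n ≈ 535 kN·m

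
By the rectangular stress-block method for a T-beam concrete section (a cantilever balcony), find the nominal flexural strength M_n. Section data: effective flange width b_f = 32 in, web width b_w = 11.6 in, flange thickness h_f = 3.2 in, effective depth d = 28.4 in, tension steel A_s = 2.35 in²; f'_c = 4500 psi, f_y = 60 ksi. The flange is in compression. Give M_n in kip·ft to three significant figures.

Tension: T = A_s f_y = 2.35 × 60 = 141 kips.
Try a within the flange: a = T/(0.85 f'_c b_f) = 141/(0.85 × 4.5 × 32) = 1.152 in.
Since a = 1.152 ≤ h_f = 3.2 in, the stress block lies entirely in the flange; analyse as a rectangular beam of width b_f.
M_n = T(d − a/2) = 141 × (28.4 − 0.576) = 3923.2 kip·in.
M_n = 3923.2/12 = 326.93 kip·ft.

M_n ≈ 327 kip·ft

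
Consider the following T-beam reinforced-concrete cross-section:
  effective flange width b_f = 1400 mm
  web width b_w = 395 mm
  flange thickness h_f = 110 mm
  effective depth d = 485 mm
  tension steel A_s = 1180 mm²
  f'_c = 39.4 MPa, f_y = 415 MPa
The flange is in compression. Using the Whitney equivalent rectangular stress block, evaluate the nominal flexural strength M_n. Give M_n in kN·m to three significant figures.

M_n ≈ 235 kN·m

Tension: T = A_s f_y = 1180 × 415 = 489700 N.
Try a within the flange: a = T/(0.85 f'_c b_f) = 489700/(0.85 × 39.4 × 1400) = 10.44 mm.
Since a = 10.44 ≤ h_f = 110 mm, the stress block lies entirely in the flange; analyse as a rectangular beam of width b_f.
M_n = T(d − a/2) = 489700 × (485 − 5.22) = 234.95 × 10⁶ N·mm.
M_n = 234.95 kN·m.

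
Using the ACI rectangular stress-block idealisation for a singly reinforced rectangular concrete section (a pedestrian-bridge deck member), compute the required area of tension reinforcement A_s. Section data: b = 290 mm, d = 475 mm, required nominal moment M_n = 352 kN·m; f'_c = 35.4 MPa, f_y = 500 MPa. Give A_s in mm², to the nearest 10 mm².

A_s ≈ 1650 mm²

With M_n = 0.85 f'_c a b (d − a/2), solve the quadratic for a:
a = d − √(d² − 2M_n/(0.85 f'_c b)) = 475 − √(475² − 2 × 352×10⁶/(0.85 × 35.4 × 290)) = 94.28 mm.
A_s = 0.85 f'_c a b / f_y = 0.85 × 35.4 × 94.28 × 290 / 500 = 1645.4 mm².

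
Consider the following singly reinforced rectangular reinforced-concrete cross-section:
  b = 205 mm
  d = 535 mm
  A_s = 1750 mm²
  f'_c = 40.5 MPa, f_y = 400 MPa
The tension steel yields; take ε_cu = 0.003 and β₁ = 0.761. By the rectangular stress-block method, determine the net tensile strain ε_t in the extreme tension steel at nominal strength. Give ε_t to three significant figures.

a = A_s f_y/(0.85 f'_c b) = 99.19 mm.
β₁ = 0.761, so c = a/β₁ = 99.19/0.761 = 130.34 mm.
From the linear strain diagram with ε_cu = 0.003: ε_t = 0.003 (d − c)/c = 0.003 × (535 − 130.34)/130.34 = 0.00931.
Since ε_t ≥ 0.005, the section is tension-controlled.

ε_t ≈ 0.00931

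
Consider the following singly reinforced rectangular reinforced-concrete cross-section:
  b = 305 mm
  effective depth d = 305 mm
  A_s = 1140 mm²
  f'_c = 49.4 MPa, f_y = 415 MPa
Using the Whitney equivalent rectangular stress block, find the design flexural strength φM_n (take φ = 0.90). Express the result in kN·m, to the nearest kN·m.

T = A_s f_y = 1140 × 415 = 473100 N = 473.1 kN.
From C = T: a = T/(0.85 f'_c b) = 473100/(0.85 × 49.4 × 305) = 36.94 mm.
M_n = T(d − a/2) = 473.1 kN × (305 − 18.47) mm = 135.56 kN·m.
φM_n = 0.90 × 135.56 = 122.00 kN·m.

φM_n ≈ 122 kN·m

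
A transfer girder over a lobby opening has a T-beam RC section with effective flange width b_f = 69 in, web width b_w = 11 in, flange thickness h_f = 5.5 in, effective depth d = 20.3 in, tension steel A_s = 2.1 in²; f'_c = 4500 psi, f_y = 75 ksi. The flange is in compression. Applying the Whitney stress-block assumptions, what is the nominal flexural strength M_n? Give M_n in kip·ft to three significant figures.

M_n ≈ 263 kip·ft

Tension: T = A_s f_y = 2.1 × 75 = 157.5 kips.
Try a within the flange: a = T/(0.85 f'_c b_f) = 157.5/(0.85 × 4.5 × 69) = 0.597 in.
Since a = 0.597 ≤ h_f = 5.5 in, the stress block lies entirely in the flange; analyse as a rectangular beam of width b_f.
M_n = T(d − a/2) = 157.5 × (20.3 − 0.2985) = 3150.2 kip·in.
M_n = 3150.2/12 = 262.52 kip·ft.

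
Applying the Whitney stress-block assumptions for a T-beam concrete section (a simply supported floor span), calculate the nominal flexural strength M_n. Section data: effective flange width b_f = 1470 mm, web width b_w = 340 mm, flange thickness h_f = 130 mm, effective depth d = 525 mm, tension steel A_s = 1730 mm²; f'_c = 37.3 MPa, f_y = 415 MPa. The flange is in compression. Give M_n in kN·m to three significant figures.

M_n ≈ 371 kN·m

Tension: T = A_s f_y = 1730 × 415 = 717950 N.
Try a within the flange: a = T/(0.85 f'_c b_f) = 717950/(0.85 × 37.3 × 1470) = 15.40 mm.
Since a = 15.40 ≤ h_f = 130 mm, the stress block lies entirely in the flange; analyse as a rectangular beam of width b_f.
M_n = T(d − a/2) = 717950 × (525 − 7.7) = 371.40 × 10⁶ N·mm.
M_n = 371.40 kN·m.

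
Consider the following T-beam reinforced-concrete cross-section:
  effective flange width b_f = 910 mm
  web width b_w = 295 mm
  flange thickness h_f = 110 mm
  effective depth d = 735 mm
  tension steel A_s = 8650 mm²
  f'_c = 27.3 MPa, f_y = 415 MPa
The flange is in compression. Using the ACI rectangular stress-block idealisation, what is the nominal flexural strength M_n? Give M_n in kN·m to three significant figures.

Tension: T = A_s f_y = 8650 × 415 = 3589750 N.
Try a within the flange: a = T/(0.85 f'_c b_f) = 3589750/(0.85 × 27.3 × 910) = 170.00 mm.
a = 170.00 > h_f = 110 mm: the block extends into the web. Split into flange-overhang and web parts.
C_f = 0.85 f'_c (b_f − b_w) h_f = 0.85 × 27.3 × (910 − 295) × 110 = 1569818 N.
Remaining web compression depth: a_w = (T − C_f)/(0.85 f'_c b_w) = (3589750 − 1569818)/(0.85 × 27.3 × 295) = 295.08 mm.
M_n = C_f(d − h_f/2) + (T − C_f)(d − a_w/2) = 1569818 × (735 − 55) + 2019932 × (735 − 147.54) = 1067.48 + 1186.63 = 2254.11 × 10⁶ N·mm.
M_n = 2254.11 kN·m.

M_n ≈ 2250 kN·m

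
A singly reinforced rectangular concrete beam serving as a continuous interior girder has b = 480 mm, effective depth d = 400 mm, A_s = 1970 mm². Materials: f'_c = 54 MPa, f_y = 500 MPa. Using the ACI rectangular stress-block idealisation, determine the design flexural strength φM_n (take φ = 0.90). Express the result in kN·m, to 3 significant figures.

φM_n ≈ 335 kN·m

T = A_s f_y = 1970 × 500 = 985000 N = 985 kN.
From C = T: a = T/(0.85 f'_c b) = 985000/(0.85 × 54 × 480) = 44.71 mm.
M_n = T(d − a/2) = 985 kN × (400 − 22.355) mm = 371.98 kN·m.
φM_n = 0.90 × 371.98 = 334.78 kN·m.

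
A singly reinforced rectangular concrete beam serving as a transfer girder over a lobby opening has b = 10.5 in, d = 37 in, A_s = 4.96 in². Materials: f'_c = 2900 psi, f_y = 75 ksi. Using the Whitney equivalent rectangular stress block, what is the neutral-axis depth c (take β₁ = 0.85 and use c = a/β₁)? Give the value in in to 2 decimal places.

T = A_s f_y = 4.96 × 75 = 372 kips.
a = T/(0.85 f'_c b) = 372/(0.85 × 2.9 × 10.5) = 14.3726 in.
With β₁ = 0.85, c = a/β₁ = 14.3726/0.85 = 16.91 in.

c ≈ 16.91 in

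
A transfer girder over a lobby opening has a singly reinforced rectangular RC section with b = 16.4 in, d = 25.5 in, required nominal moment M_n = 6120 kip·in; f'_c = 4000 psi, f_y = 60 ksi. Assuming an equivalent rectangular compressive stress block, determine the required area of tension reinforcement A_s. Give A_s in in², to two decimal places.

A_s ≈ 4.41 in²

From M_n = 0.85 f'_c a b (d − a/2):
a = d − √(d² − 2M_n/(0.85 f'_c b)) = 25.5 − √(25.5² − 2 × 6120/(0.85 × 4 × 16.4)) = 4.746 in.
A_s = 0.85 f'_c a b / f_y = 0.85 × 4 × 4.746 × 16.4 / 60 = 4.411 in².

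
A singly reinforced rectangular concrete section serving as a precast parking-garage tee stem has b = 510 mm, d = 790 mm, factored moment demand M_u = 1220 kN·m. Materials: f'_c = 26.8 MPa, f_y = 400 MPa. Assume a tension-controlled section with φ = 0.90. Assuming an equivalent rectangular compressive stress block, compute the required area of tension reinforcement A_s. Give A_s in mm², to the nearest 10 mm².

M_n = M_u/φ = 1220/0.90 = 1355.56 kN·m.
With M_n = 0.85 f'_c a b (d − a/2), solve the quadratic for a:
a = d − √(d² − 2M_n/(0.85 f'_c b)) = 790 − √(790² − 2 × 1355.56×10⁶/(0.85 × 26.8 × 510)) = 164.91 mm.
A_s = 0.85 f'_c a b / f_y = 0.85 × 26.8 × 164.91 × 510 / 400 = 4789.7 mm².

A_s ≈ 4790 mm²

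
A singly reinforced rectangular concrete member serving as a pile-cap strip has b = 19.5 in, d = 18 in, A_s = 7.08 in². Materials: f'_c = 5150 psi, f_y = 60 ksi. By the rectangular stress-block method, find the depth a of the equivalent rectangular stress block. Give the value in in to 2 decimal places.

T = A_s f_y = 7.08 × 60 = 424.8 kips.
a = T/(0.85 f'_c b) = 424.8/(0.85 × 5.15 × 19.5) = 4.98 in.

a ≈ 4.98 in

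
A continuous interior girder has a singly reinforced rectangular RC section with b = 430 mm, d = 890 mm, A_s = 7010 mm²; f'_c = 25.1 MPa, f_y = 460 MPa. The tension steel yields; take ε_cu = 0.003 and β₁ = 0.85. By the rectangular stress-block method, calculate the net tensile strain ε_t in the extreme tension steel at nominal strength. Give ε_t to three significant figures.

ε_t ≈ 0.00346

a = A_s f_y/(0.85 f'_c b) = 351.49 mm.
β₁ = 0.85, so c = a/β₁ = 351.49/0.85 = 413.52 mm.
From the linear strain diagram with ε_cu = 0.003: ε_t = 0.003 (d − c)/c = 0.003 × (890 − 413.52)/413.52 = 0.00346.
ε_t < 0.004 — the section is over-reinforced for flexure under ACI limits.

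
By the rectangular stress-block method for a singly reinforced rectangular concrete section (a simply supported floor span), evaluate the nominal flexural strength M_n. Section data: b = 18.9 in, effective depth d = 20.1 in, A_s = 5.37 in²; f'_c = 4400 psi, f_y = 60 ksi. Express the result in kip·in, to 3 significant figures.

T = A_s f_y = 5.37 × 60 = 322.2 kips.
a = T/(0.85 f'_c b) = 322.2/(0.85 × 4.4 × 18.9) = 4.558 in.
M_n = T(d − a/2) = 322.2 × (20.1 − 2.279) = 5741.9 kip·in.

M_n ≈ 5740 kip·in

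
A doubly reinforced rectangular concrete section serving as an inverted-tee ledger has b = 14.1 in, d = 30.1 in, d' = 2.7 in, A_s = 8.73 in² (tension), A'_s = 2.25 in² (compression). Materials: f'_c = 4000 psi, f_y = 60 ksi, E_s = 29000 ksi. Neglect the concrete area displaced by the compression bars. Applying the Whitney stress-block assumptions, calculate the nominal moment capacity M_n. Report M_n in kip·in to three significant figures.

Assume both steels yield.
a = (A_s − A'_s) f_y/(0.85 f'_c b) = (8.73 − 2.25) × 60/(0.85 × 4 × 14.1) = 8.110 in.
c = a/β₁ = 8.110/0.85 = 9.541 in; ε'_s = 0.003(c − d')/c = 0.0022 ≥ ε_y = 0.0021, so the compression steel yields.
M_n = (A_s − A'_s) f_y (d − a/2) + A'_s f_y (d − d') = 388.8 × (30.1 − 4.055) + 135 × (30.1 − 2.7) = 10126.3 + 3699.0 = 13825.3 kip·in.

M_n ≈ 13800 kip·in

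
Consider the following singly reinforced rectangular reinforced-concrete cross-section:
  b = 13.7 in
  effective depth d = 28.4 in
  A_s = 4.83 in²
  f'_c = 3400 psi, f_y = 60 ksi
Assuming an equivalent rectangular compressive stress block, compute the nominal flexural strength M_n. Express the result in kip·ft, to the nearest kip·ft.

M_n ≈ 597 kip·ft

T = A_s f_y = 4.83 × 60 = 289.8 kips.
a = T/(0.85 f'_c b) = 289.8/(0.85 × 3.4 × 13.7) = 7.319 in.
M_n = T(d − a/2) = 289.8 × (28.4 − 3.6595) = 7169.8 kip·in = 7169.8/12 = 597.48 kip·ft.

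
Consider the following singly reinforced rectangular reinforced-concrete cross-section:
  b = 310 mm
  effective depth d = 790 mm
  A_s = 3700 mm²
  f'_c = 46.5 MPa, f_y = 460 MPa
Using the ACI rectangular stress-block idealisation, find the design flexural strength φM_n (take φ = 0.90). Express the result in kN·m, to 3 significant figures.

T = A_s f_y = 3700 × 460 = 1702000 N = 1702 kN.
From C = T: a = T/(0.85 f'_c b) = 1702000/(0.85 × 46.5 × 310) = 138.91 mm.
M_n = T(d − a/2) = 1702 kN × (790 − 69.455) mm = 1226.37 kN·m.
φM_n = 0.90 × 1226.37 = 1103.73 kN·m.

φM_n ≈ 1100 kN·m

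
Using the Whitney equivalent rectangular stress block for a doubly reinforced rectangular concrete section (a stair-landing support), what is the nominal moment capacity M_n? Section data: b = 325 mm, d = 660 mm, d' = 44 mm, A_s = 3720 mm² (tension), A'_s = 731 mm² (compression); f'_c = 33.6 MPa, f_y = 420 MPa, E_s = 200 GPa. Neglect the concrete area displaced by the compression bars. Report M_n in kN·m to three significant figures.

M_n ≈ 933 kN·m

Assume both tension and compression steel yield.
Net tension couple steel: A_s − A'_s = 2989 mm².
a = (A_s − A'_s) f_y / (0.85 f'_c b) = 1255380/(0.85 × 33.6 × 325) = 135.25 mm.
c = a/β₁ = 135.25/0.81 = 166.98 mm; ε'_s = 0.003(c − d')/c = 0.0022 ≥ f_y/E_s = 0.0021, so compression steel does yield.
M_n = (A_s − A'_s) f_y (d − a/2) + A'_s f_y (d − d') = [1255380 × (660 − 67.625) + 307020 × (660 − 44)] × 10⁻⁶ = 743.66 + 189.12 = 932.78 kN·m.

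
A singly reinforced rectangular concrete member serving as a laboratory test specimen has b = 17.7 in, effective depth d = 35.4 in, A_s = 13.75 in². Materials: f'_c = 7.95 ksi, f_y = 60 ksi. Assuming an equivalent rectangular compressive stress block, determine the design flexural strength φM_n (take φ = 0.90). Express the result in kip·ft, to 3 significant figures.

φM_n ≈ 1980 kip·ft

T = A_s f_y = 13.75 × 60 = 825 kips.
a = T/(0.85 f'_c b) = 825/(0.85 × 7.95 × 17.7) = 6.898 in.
M_n = T(d − a/2) = 825 × (35.4 − 3.449) = 26359.6 kip·in = 26359.6/12 = 2196.63 kip·ft.
φM_n = 0.90 × 2196.63 = 1976.97 kip·ft.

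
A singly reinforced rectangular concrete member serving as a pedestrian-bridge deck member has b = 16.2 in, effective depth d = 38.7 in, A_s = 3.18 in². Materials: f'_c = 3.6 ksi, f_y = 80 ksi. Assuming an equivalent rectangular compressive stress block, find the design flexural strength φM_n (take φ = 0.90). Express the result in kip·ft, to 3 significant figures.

φM_n ≈ 689 kip·ft

T = A_s f_y = 3.18 × 80 = 254.4 kips.
a = T/(0.85 f'_c b) = 254.4/(0.85 × 3.6 × 16.2) = 5.132 in.
M_n = T(d − a/2) = 254.4 × (38.7 − 2.566) = 9192.5 kip·in = 9192.5/12 = 766.04 kip·ft.
φM_n = 0.90 × 766.04 = 689.44 kip·ft.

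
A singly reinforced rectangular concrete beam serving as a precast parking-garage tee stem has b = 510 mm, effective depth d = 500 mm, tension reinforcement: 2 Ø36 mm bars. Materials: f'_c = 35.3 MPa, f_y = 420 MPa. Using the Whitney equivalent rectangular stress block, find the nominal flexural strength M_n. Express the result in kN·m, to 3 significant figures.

A_s = 2 × 1018 = 2036 mm².
T = A_s f_y = 2036 × 420 = 855120 N = 855.12 kN.
From C = T: a = T/(0.85 f'_c b) = 855120/(0.85 × 35.3 × 510) = 55.88 mm.
M_n = T(d − a/2) = 855.12 kN × (500 − 27.94) mm = 403.67 kN·m.

M_n ≈ 404 kN·m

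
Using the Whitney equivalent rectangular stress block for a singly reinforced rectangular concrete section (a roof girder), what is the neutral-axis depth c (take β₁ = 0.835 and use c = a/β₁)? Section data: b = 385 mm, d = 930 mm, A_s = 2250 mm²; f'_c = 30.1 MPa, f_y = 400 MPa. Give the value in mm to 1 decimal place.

T = A_s f_y = 2250 × 400 = 900000 N = 900 kN.
Setting C = 0.85 f'_c a b equal to T: a = 900000/(0.85 × 30.1 × 385) = 91.368 mm.
With β₁ = 0.835, c = a/β₁ = 91.368/0.835 = 109.4 mm.

c ≈ 109.4 mm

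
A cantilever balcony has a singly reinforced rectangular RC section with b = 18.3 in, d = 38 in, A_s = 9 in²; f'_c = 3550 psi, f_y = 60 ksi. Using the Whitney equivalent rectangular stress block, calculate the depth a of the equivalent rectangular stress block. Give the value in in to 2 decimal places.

a ≈ 9.78 in

T = A_s f_y = 9 × 60 = 540 kips.
a = T/(0.85 f'_c b) = 540/(0.85 × 3.55 × 18.3) = 9.78 in.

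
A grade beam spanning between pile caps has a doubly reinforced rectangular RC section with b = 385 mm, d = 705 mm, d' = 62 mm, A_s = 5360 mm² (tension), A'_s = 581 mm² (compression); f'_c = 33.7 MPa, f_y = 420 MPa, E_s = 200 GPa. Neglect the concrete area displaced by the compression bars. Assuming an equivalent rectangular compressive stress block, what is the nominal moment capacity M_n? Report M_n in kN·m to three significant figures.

Assume both tension and compression steel yield.
Net tension couple steel: A_s − A'_s = 4779 mm².
a = (A_s − A'_s) f_y / (0.85 f'_c b) = 2007180/(0.85 × 33.7 × 385) = 182.00 mm.
c = a/β₁ = 182.00/0.809 = 224.97 mm; ε'_s = 0.003(c − d')/c = 0.0022 ≥ f_y/E_s = 0.0021, so compression steel does yield.
M_n = (A_s − A'_s) f_y (d − a/2) + A'_s f_y (d − d') = [2007180 × (705 − 91) + 244020 × (705 − 62)] × 10⁻⁶ = 1232.41 + 156.90 = 1389.31 kN·m.

M_n ≈ 1390 kN·m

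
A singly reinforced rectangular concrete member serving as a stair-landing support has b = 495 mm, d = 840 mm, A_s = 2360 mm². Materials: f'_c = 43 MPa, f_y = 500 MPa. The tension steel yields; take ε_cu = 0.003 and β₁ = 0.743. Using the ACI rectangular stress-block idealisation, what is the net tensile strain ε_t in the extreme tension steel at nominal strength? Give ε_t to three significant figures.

ε_t ≈ 0.0257

a = A_s f_y/(0.85 f'_c b) = 65.22 mm.
β₁ = 0.743, so c = a/β₁ = 65.22/0.743 = 87.78 mm.
From the linear strain diagram with ε_cu = 0.003: ε_t = 0.003 (d − c)/c = 0.003 × (840 − 87.78)/87.78 = 0.0257.
Since ε_t ≥ 0.005, the section is tension-controlled.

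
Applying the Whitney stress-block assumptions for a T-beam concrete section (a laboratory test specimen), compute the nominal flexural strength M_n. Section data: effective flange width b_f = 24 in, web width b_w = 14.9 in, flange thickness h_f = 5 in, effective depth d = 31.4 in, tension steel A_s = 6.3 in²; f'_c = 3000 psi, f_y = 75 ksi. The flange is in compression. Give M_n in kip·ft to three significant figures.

Tension: T = A_s f_y = 6.3 × 75 = 472.5 kips.
Try a within the flange: a = T/(0.85 f'_c b_f) = 472.5/(0.85 × 3 × 24) = 7.721 in.
a = 7.721 > h_f = 5 in: the block extends into the web. Split into flange-overhang and web parts.
C_f = 0.85 f'_c (b_f − b_w) h_f = 0.85 × 3 × (24 − 14.9) × 5 = 116.0 kips.
Remaining web compression depth: a_w = (T − C_f)/(0.85 f'_c b_w) = (472.5 − 116.0)/(0.85 × 3 × 14.9) = 9.383 in.
M_n = C_f(d − h_f/2) + (T − C_f)(d − a_w/2) = 116.0 × (31.4 − 2.5) + 356.5 × (31.4 − 4.6915) = 3352.4 + 9521.6 = 12874.0 kip·in.
M_n = 12874.0/12 = 1072.83 kip·ft.

M_n ≈ 1070 kip·ft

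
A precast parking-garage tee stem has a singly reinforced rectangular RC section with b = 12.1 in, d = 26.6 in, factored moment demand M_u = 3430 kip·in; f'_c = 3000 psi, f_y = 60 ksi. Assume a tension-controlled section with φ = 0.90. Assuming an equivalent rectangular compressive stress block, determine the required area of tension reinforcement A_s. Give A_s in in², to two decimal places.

A_s ≈ 2.64 in²

M_n = M_u/φ = 3430/0.90 = 3811.11 kip·in.
From M_n = 0.85 f'_c a b (d − a/2):
a = d − √(d² − 2M_n/(0.85 f'_c b)) = 26.6 − √(26.6² − 2 × 3811.11/(0.85 × 3 × 12.1)) = 5.140 in.
A_s = 0.85 f'_c a b / f_y = 0.85 × 3 × 5.140 × 12.1 / 60 = 2.643 in².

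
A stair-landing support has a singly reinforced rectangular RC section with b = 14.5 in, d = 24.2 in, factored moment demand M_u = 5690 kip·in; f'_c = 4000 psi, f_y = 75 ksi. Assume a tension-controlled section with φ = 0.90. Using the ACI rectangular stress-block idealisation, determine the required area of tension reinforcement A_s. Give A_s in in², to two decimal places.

A_s ≈ 3.98 in²

M_n = M_u/φ = 5690/0.90 = 6322.22 kip·in.
From M_n = 0.85 f'_c a b (d − a/2):
a = d − √(d² − 2M_n/(0.85 f'_c b)) = 24.2 − √(24.2² − 2 × 6322.22/(0.85 × 4 × 14.5)) = 6.057 in.
A_s = 0.85 f'_c a b / f_y = 0.85 × 4 × 6.057 × 14.5 / 75 = 3.981 in².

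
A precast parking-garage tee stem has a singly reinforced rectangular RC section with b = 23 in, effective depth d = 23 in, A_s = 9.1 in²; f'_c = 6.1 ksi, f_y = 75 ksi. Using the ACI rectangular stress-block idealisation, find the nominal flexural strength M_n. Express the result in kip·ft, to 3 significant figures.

T = A_s f_y = 9.1 × 75 = 682.5 kips.
a = T/(0.85 f'_c b) = 682.5/(0.85 × 6.1 × 23) = 5.723 in.
M_n = T(d − a/2) = 682.5 × (23 − 2.8615) = 13744.5 kip·in = 13744.5/12 = 1145.38 kip·ft.

M_n ≈ 1150 kip·ft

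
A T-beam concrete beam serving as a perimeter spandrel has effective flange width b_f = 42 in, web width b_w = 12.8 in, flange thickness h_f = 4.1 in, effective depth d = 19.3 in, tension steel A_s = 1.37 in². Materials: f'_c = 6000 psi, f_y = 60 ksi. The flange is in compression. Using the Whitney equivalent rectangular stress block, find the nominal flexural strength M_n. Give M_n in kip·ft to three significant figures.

Tension: T = A_s f_y = 1.37 × 60 = 82.2 kips.
Try a within the flange: a = T/(0.85 f'_c b_f) = 82.2/(0.85 × 6 × 42) = 0.384 in.
Since a = 0.384 ≤ h_f = 4.1 in, the stress block lies entirely in the flange; analyse as a rectangular beam of width b_f.
M_n = T(d − a/2) = 82.2 × (19.3 − 0.192) = 1570.7 kip·in.
M_n = 1570.7/12 = 130.89 kip·ft.

M_n ≈ 131 kip·ft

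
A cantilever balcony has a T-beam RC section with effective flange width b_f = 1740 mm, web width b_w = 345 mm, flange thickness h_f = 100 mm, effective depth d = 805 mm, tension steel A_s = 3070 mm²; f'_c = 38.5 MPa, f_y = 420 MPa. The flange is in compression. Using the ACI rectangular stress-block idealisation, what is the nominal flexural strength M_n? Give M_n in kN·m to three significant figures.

M_n ≈ 1020 kN·m

Tension: T = A_s f_y = 3070 × 420 = 1289400 N.
Try a within the flange: a = T/(0.85 f'_c b_f) = 1289400/(0.85 × 38.5 × 1740) = 22.64 mm.
Since a = 22.64 ≤ h_f = 100 mm, the stress block lies entirely in the flange; analyse as a rectangular beam of width b_f.
M_n = T(d − a/2) = 1289400 × (805 − 11.32) = 1023.37 × 10⁶ N·mm.
M_n = 1023.37 kN·m.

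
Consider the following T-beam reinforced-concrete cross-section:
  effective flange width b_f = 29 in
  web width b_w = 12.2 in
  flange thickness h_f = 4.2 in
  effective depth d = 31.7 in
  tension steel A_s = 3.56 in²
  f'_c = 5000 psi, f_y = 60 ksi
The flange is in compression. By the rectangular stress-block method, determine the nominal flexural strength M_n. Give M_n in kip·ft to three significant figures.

Tension: T = A_s f_y = 3.56 × 60 = 213.6 kips.
Try a within the flange: a = T/(0.85 f'_c b_f) = 213.6/(0.85 × 5 × 29) = 1.733 in.
Since a = 1.733 ≤ h_f = 4.2 in, the stress block lies entirely in the flange; analyse as a rectangular beam of width b_f.
M_n = T(d − a/2) = 213.6 × (31.7 − 0.8665) = 6586.0 kip·in.
M_n = 6586.0/12 = 548.83 kip·ft.

M_n ≈ 549 kip·ft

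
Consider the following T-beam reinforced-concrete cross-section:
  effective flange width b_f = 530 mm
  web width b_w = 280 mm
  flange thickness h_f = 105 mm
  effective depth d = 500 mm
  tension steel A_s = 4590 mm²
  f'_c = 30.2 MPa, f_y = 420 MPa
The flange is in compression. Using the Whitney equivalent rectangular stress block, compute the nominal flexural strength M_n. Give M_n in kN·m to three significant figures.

M_n ≈ 819 kN·m

Tension: T = A_s f_y = 4590 × 420 = 1927800 N.
Try a within the flange: a = T/(0.85 f'_c b_f) = 1927800/(0.85 × 30.2 × 530) = 141.70 mm.
a = 141.70 > h_f = 105 mm: the block extends into the web. Split into flange-overhang and web parts.
C_f = 0.85 f'_c (b_f − b_w) h_f = 0.85 × 30.2 × (530 − 280) × 105 = 673838 N.
Remaining web compression depth: a_w = (T − C_f)/(0.85 f'_c b_w) = (1927800 − 673838)/(0.85 × 30.2 × 280) = 174.46 mm.
M_n = C_f(d − h_f/2) + (T − C_f)(d − a_w/2) = 673838 × (500 − 52.5) + 1253962 × (500 − 87.23) = 301.54 + 517.60 = 819.14 × 10⁶ N·mm.
M_n = 819.14 kN·m.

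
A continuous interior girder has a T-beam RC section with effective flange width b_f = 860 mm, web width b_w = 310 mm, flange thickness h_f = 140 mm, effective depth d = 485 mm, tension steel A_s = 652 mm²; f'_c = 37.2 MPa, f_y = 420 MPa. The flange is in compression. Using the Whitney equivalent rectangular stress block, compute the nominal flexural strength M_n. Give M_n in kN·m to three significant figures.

M_n ≈ 131 kN·m

Tension: T = A_s f_y = 652 × 420 = 273840 N.
Try a within the flange: a = T/(0.85 f'_c b_f) = 273840/(0.85 × 37.2 × 860) = 10.07 mm.
Since a = 10.07 ≤ h_f = 140 mm, the stress block lies entirely in the flange; analyse as a rectangular beam of width b_f.
M_n = T(d − a/2) = 273840 × (485 − 5.035) = 131.43 × 10⁶ N·mm.
M_n = 131.43 kN·m.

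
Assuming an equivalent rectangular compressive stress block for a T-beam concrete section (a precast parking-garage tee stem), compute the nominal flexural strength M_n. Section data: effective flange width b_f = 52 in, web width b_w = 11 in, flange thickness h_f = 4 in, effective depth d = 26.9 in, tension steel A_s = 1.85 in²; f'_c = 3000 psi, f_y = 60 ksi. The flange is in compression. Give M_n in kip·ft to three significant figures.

Tension: T = A_s f_y = 1.85 × 60 = 111 kips.
Try a within the flange: a = T/(0.85 f'_c b_f) = 111/(0.85 × 3 × 52) = 0.837 in.
Since a = 0.837 ≤ h_f = 4 in, the stress block lies entirely in the flange; analyse as a rectangular beam of width b_f.
M_n = T(d − a/2) = 111 × (26.9 − 0.4185) = 2939.4 kip·in.
M_n = 2939.4/12 = 244.95 kip·ft.

M_n ≈ 245 kip·ft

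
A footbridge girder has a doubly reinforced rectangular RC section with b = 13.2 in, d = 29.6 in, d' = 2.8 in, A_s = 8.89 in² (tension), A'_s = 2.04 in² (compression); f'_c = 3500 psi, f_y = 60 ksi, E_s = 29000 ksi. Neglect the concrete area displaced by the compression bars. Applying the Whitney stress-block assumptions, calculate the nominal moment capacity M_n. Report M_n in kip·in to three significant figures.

M_n ≈ 13300 kip·in

Assume both steels yield.
a = (A_s − A'_s) f_y/(0.85 f'_c b) = (8.89 − 2.04) × 60/(0.85 × 3.5 × 13.2) = 10.466 in.
c = a/β₁ = 10.466/0.85 = 12.313 in; ε'_s = 0.003(c − d')/c = 0.0023 ≥ ε_y = 0.0021, so the compression steel yields.
M_n = (A_s − A'_s) f_y (d − a/2) + A'_s f_y (d − d') = 411 × (29.6 − 5.233) + 122.4 × (29.6 − 2.8) = 10014.8 + 3280.3 = 13295.1 kip·in.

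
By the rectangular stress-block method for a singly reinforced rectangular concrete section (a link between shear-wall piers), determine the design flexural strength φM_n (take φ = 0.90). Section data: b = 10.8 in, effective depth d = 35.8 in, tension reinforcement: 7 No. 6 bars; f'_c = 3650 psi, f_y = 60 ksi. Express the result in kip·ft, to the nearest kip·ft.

A_s = 7 × 0.44 = 3.08 in².
T = A_s f_y = 3.08 × 60 = 184.8 kips.
a = T/(0.85 f'_c b) = 184.8/(0.85 × 3.65 × 10.8) = 5.515 in.
M_n = T(d − a/2) = 184.8 × (35.8 − 2.7575) = 6106.3 kip·in = 6106.3/12 = 508.86 kip·ft.
φM_n = 0.90 × 508.86 = 457.97 kip·ft.

φM_n ≈ 458 kip·ft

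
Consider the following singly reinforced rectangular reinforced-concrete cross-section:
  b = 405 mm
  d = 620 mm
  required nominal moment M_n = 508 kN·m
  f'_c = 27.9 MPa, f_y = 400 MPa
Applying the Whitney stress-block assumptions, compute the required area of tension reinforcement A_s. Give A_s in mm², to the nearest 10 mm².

With M_n = 0.85 f'_c a b (d − a/2), solve the quadratic for a:
a = d − √(d² − 2M_n/(0.85 f'_c b)) = 620 − √(620² − 2 × 508×10⁶/(0.85 × 27.9 × 405)) = 92.16 mm.
A_s = 0.85 f'_c a b / f_y = 0.85 × 27.9 × 92.16 × 405 / 400 = 2212.9 mm².

A_s ≈ 2210 mm²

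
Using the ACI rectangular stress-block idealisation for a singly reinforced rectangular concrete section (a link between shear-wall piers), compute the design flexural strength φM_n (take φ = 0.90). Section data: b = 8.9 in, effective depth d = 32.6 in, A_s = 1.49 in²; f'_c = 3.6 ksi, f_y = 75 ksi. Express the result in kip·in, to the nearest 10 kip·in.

φM_n ≈ 3070 kip·in

T = A_s f_y = 1.49 × 75 = 111.75 kips.
a = T/(0.85 f'_c b) = 111.75/(0.85 × 3.6 × 8.9) = 4.103 in.
M_n = T(d − a/2) = 111.75 × (32.6 − 2.0515) = 3413.8 kip·in.
φM_n = 0.90 × 3413.8 = 3072.4 kip·in.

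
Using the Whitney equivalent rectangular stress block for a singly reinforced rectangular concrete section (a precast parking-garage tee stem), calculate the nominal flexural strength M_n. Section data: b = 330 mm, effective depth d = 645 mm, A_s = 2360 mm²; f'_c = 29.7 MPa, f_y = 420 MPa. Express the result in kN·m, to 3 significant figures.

T = A_s f_y = 2360 × 420 = 991200 N = 991.2 kN.
From C = T: a = T/(0.85 f'_c b) = 991200/(0.85 × 29.7 × 330) = 118.98 mm.
M_n = T(d − a/2) = 991.2 kN × (645 − 59.49) mm = 580.36 kN·m.

M_n ≈ 580 kN·m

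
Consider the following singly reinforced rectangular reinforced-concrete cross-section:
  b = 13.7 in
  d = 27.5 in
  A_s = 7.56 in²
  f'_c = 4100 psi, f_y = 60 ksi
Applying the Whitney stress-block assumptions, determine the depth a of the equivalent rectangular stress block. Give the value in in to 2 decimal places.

a ≈ 9.50 in

T = A_s f_y = 7.56 × 60 = 453.6 kips.
a = T/(0.85 f'_c b) = 453.6/(0.85 × 4.1 × 13.7) = 9.50 in.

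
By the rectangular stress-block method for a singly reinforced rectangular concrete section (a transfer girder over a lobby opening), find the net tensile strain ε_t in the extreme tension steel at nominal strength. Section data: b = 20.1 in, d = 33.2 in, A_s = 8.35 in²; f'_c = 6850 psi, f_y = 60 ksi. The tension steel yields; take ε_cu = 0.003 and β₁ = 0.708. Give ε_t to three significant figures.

ε_t ≈ 0.0135

a = A_s f_y/(0.85 f'_c b) = 4.281 in.
β₁ = 0.708, so c = a/β₁ = 4.281/0.708 = 6.047 in.
From the linear strain diagram with ε_cu = 0.003: ε_t = 0.003 (d − c)/c = 0.003 × (33.2 − 6.047)/6.047 = 0.0135.
Since ε_t ≥ 0.005, the section is tension-controlled.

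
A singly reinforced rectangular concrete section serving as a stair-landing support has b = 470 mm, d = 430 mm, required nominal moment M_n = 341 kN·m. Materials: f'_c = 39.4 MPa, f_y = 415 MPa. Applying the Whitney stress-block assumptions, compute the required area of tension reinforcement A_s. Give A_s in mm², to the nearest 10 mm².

A_s ≈ 2040 mm²

With M_n = 0.85 f'_c a b (d − a/2), solve the quadratic for a:
a = d − √(d² − 2M_n/(0.85 f'_c b)) = 430 − √(430² − 2 × 341×10⁶/(0.85 × 39.4 × 470)) = 53.74 mm.
A_s = 0.85 f'_c a b / f_y = 0.85 × 39.4 × 53.74 × 470 / 415 = 2038.3 mm².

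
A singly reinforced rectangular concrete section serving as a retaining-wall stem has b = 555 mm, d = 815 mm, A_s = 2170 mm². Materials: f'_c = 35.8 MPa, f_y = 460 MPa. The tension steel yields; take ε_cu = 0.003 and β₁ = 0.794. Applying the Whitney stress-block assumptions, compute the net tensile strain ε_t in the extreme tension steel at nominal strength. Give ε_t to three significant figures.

a = A_s f_y/(0.85 f'_c b) = 59.10 mm.
β₁ = 0.794, so c = a/β₁ = 59.10/0.794 = 74.43 mm.
From the linear strain diagram with ε_cu = 0.003: ε_t = 0.003 (d − c)/c = 0.003 × (815 − 74.43)/74.43 = 0.0298.
Since ε_t ≥ 0.005, the section is tension-controlled.

ε_t ≈ 0.0298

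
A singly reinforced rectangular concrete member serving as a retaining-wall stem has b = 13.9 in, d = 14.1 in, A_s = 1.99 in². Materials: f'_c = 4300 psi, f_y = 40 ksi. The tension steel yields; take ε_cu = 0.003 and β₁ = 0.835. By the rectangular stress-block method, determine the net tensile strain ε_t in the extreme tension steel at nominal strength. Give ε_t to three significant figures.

ε_t ≈ 0.0195

a = A_s f_y/(0.85 f'_c b) = 1.567 in.
β₁ = 0.835, so c = a/β₁ = 1.567/0.835 = 1.877 in.
From the linear strain diagram with ε_cu = 0.003: ε_t = 0.003 (d − c)/c = 0.003 × (14.1 − 1.877)/1.877 = 0.0195.
Since ε_t ≥ 0.005, the section is tension-controlled.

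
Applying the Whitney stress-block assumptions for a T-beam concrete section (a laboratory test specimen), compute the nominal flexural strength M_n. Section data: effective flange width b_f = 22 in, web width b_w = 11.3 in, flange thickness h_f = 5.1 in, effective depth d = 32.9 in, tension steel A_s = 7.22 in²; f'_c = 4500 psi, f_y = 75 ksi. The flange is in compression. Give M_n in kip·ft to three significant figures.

M_n ≈ 1330 kip·ft

Tension: T = A_s f_y = 7.22 × 75 = 541.5 kips.
Try a within the flange: a = T/(0.85 f'_c b_f) = 541.5/(0.85 × 4.5 × 22) = 6.435 in.
a = 6.435 > h_f = 5.1 in: the block extends into the web. Split into flange-overhang and web parts.
C_f = 0.85 f'_c (b_f − b_w) h_f = 0.85 × 4.5 × (22 − 11.3) × 5.1 = 208.7 kips.
Remaining web compression depth: a_w = (T − C_f)/(0.85 f'_c b_w) = (541.5 − 208.7)/(0.85 × 4.5 × 11.3) = 7.700 in.
M_n = C_f(d − h_f/2) + (T − C_f)(d − a_w/2) = 208.7 × (32.9 − 2.55) + 332.8 × (32.9 − 3.85) = 6334.0 + 9667.8 = 16001.8 kip·in.
M_n = 16001.8/12 = 1333.48 kip·ft.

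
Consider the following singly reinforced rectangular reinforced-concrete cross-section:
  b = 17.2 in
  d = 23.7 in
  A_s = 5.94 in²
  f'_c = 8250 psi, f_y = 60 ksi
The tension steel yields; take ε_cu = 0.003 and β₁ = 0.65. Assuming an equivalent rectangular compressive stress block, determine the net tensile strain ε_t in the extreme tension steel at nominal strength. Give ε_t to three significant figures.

a = A_s f_y/(0.85 f'_c b) = 2.955 in.
β₁ = 0.65, so c = a/β₁ = 2.955/0.65 = 4.546 in.
From the linear strain diagram with ε_cu = 0.003: ε_t = 0.003 (d − c)/c = 0.003 × (23.7 − 4.546)/4.546 = 0.0126.
Since ε_t ≥ 0.005, the section is tension-controlled.

ε_t ≈ 0.0126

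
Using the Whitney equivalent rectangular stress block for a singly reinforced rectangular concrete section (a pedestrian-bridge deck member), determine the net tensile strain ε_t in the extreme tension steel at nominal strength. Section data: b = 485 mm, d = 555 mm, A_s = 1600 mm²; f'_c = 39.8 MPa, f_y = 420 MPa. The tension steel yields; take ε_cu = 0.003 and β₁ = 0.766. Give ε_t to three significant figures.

a = A_s f_y/(0.85 f'_c b) = 40.96 mm.
β₁ = 0.766, so c = a/β₁ = 40.96/0.766 = 53.47 mm.
From the linear strain diagram with ε_cu = 0.003: ε_t = 0.003 (d − c)/c = 0.003 × (555 − 53.47)/53.47 = 0.0281.
Since ε_t ≥ 0.005, the section is tension-controlled.

ε_t ≈ 0.0281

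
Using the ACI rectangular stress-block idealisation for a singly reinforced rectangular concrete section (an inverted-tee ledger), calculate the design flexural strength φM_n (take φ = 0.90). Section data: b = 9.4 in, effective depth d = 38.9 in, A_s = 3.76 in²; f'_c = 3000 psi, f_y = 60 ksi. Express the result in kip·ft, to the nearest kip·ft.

φM_n ≈ 579 kip·ft

T = A_s f_y = 3.76 × 60 = 225.6 kips.
a = T/(0.85 f'_c b) = 225.6/(0.85 × 3 × 9.4) = 9.412 in.
M_n = T(d − a/2) = 225.6 × (38.9 − 4.706) = 7714.2 kip·in = 7714.2/12 = 642.85 kip·ft.
φM_n = 0.90 × 642.85 = 578.57 kip·ft.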